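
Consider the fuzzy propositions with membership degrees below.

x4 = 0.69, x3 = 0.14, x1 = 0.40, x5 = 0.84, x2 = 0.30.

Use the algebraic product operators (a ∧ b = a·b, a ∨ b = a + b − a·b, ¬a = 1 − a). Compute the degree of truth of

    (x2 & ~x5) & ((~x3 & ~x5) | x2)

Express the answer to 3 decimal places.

~x5 = 1 − 0.8400 = 0.1600
x2 & ~x5 = a·b on (0.3000, 0.1600) = 0.0480
~x3 = 1 − 0.1400 = 0.8600
~x5 = 1 − 0.8400 = 0.1600
~x3 & ~x5 = a·b on (0.8600, 0.1600) = 0.1376
(~x3 & ~x5) | x2 = a + b − a·b on (0.1376, 0.3000) = 0.3963
(x2 & ~x5) & ((~x3 & ~x5) | x2) = a·b on (0.0480, 0.3963) = 0.0190

0.019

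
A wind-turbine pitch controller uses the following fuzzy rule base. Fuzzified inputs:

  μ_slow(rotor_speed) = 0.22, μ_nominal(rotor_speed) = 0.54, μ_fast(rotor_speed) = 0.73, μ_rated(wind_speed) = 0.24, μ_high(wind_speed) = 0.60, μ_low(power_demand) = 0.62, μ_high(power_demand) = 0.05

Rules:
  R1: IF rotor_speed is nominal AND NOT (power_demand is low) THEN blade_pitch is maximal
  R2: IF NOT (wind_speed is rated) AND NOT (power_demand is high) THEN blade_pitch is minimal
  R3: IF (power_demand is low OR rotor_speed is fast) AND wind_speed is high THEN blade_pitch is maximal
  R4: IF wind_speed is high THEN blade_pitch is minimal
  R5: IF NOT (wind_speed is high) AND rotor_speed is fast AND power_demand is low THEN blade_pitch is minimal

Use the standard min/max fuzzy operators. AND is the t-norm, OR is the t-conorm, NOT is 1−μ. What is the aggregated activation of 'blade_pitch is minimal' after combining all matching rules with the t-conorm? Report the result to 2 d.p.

R1: nominal=0.54, ¬low=1−0.62=0.38; AND[min(a, b)] → w = 0.38
R2: ¬rated=1−0.24=0.76, ¬high=1−0.05=0.95; AND[min(a, b)] → w = 0.76
R3: (low=0.62 OR fast=0.73) = 0.73; AND[min(a, b)] with high=0.60 → w = 0.60
R4: high=0.60 → w = 0.60
R5: ¬high=1−0.60=0.40, fast=0.73, low=0.62; AND[min(a, b)] → w = 0.40
Rules with consequent 'minimal': {R2, R4, R5} → strengths 0.76, 0.60, 0.40
Aggregate via t-conorm [max(a, b)]: 0.76

0.76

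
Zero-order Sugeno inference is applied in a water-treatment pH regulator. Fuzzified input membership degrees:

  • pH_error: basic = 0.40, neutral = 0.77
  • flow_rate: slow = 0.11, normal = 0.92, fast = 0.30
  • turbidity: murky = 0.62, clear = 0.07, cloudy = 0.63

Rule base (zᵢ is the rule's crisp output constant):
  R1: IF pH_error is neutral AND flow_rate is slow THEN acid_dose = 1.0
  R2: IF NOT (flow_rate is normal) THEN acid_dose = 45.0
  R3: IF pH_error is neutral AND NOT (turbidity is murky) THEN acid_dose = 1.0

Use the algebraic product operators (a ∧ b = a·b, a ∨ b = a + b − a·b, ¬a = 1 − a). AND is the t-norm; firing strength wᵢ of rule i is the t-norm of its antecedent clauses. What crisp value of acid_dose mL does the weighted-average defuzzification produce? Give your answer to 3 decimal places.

R1 (z=1.0): neutral=0.77, slow=0.11; AND[a·b] → w = 0.0847
R2 (z=45.0): ¬normal=1−0.92=0.08 → w = 0.0800
R3 (z=1.0): neutral=0.77, ¬murky=1−0.62=0.38; AND[a·b] → w = 0.2926
Weighted average = (0.0847·1.0 + 0.0800·45.0 + 0.2926·1.0) / (0.0847 + 0.0800 + 0.2926)
  = 3.9773 / 0.4573 = 8.697

8.697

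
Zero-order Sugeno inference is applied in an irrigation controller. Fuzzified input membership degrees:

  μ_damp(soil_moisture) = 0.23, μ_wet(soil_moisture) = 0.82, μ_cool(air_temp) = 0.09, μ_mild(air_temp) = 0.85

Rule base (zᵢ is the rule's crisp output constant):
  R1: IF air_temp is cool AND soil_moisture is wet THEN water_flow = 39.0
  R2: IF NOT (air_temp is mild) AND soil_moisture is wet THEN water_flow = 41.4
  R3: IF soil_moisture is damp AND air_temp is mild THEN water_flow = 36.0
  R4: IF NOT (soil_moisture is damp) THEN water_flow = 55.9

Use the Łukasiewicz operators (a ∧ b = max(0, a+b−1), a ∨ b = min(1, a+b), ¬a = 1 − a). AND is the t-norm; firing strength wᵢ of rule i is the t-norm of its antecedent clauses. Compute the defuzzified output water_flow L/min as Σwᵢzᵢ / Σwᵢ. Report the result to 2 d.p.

R1 (z=39.0): cool=0.09, wet=0.82; AND[max(0, a+b−1)] → w = 0.00
R2 (z=41.4): ¬mild=1−0.85=0.15, wet=0.82; AND[max(0, a+b−1)] → w = 0.00
R3 (z=36.0): damp=0.23, mild=0.85; AND[max(0, a+b−1)] → w = 0.08
R4 (z=55.9): ¬damp=1−0.23=0.77 → w = 0.77
Weighted average = (0.00·39.0 + 0.00·41.4 + 0.08·36.0 + 0.77·55.9) / (0.00 + 0.00 + 0.08 + 0.77)
  = 45.9230 / 0.8500 = 54.03

54.03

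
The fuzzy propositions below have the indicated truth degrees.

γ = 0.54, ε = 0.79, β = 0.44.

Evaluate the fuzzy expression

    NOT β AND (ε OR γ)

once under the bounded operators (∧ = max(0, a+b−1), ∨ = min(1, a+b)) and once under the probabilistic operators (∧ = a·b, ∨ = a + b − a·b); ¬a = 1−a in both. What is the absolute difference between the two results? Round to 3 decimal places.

Under bounded:
  NOT β = 1 − 0.44 = 0.56
  ε OR γ = min(1, a+b) on (0.79, 0.54) = 1.00
  NOT β AND (ε OR γ) = max(0, a+b−1) on (0.56, 1.00) = 0.56
  → value = 0.5600
Under probabilistic:
  NOT β = 1 − 0.4400 = 0.5600
  ε OR γ = a + b − a·b on (0.7900, 0.5400) = 0.9034
  NOT β AND (ε OR γ) = a·b on (0.5600, 0.9034) = 0.5059
  → value = 0.5059
|0.5600 − 0.5059| = 0.054

0.054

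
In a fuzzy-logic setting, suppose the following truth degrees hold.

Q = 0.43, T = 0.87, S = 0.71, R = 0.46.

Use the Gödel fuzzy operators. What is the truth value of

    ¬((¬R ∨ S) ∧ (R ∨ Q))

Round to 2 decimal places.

¬R = 1 − 0.46 = 0.54
¬R ∨ S = max(a, b) on (0.54, 0.71) = 0.71
R ∨ Q = max(a, b) on (0.46, 0.43) = 0.46
(¬R ∨ S) ∧ (R ∨ Q) = min(a, b) on (0.71, 0.46) = 0.46
¬((¬R ∨ S) ∧ (R ∨ Q)) = 1 − 0.46 = 0.54

0.54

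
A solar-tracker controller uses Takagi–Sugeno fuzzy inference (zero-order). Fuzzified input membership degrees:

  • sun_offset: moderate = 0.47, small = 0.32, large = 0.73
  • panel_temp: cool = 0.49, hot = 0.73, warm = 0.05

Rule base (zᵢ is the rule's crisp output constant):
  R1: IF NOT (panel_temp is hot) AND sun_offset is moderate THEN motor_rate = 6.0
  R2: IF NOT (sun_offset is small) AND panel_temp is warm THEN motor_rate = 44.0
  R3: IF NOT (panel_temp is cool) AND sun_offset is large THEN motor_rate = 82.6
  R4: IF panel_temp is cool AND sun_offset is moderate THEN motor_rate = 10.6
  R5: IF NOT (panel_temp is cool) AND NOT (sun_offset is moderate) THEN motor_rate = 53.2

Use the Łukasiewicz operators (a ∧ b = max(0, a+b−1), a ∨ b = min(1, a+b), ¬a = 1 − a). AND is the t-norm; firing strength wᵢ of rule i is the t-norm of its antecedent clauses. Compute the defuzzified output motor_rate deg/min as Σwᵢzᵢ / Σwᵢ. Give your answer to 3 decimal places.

R1 (z=6.0): ¬hot=1−0.73=0.27, moderate=0.47; AND[max(0, a+b−1)] → w = 0.00
R2 (z=44.0): ¬small=1−0.32=0.68, warm=0.05; AND[max(0, a+b−1)] → w = 0.00
R3 (z=82.6): ¬cool=1−0.49=0.51, large=0.73; AND[max(0, a+b−1)] → w = 0.24
R4 (z=10.6): cool=0.49, moderate=0.47; AND[max(0, a+b−1)] → w = 0.00
R5 (z=53.2): ¬cool=1−0.49=0.51, ¬moderate=1−0.47=0.53; AND[max(0, a+b−1)] → w = 0.04
Weighted average = (0.00·6.0 + 0.00·44.0 + 0.24·82.6 + 0.00·10.6 + 0.04·53.2) / (0.00 + 0.00 + 0.24 + 0.00 + 0.04)
  = 21.9520 / 0.2800 = 78.400

78.400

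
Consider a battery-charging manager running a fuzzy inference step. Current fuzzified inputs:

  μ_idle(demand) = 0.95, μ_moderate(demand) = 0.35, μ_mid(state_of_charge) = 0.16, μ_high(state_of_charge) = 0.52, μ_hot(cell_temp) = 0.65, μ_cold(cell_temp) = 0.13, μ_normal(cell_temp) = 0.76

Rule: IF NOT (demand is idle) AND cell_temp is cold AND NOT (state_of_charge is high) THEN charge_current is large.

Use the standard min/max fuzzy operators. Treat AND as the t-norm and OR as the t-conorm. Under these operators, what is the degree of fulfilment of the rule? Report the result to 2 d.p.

firing strength: ¬idle=1−0.95=0.05, cold=0.13, ¬high=1−0.52=0.48; AND[min(a, b)] → w = 0.05

0.05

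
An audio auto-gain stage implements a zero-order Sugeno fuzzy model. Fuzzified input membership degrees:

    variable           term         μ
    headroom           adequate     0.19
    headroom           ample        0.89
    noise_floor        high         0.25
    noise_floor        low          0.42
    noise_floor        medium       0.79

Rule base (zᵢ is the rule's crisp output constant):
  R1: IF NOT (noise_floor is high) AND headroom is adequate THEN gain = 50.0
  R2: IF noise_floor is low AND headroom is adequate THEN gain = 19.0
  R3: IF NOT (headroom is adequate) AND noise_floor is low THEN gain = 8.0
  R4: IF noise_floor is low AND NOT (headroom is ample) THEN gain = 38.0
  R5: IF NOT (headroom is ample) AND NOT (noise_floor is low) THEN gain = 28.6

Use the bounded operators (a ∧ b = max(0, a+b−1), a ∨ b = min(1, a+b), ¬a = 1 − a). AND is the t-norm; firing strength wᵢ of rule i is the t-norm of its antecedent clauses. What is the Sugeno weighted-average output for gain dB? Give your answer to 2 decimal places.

R1 (z=50.0): ¬high=1−0.25=0.75, adequate=0.19; AND[max(0, a+b−1)] → w = 0.00
R2 (z=19.0): low=0.42, adequate=0.19; AND[max(0, a+b−1)] → w = 0.00
R3 (z=8.0): ¬adequate=1−0.19=0.81, low=0.42; AND[max(0, a+b−1)] → w = 0.23
R4 (z=38.0): low=0.42, ¬ample=1−0.89=0.11; AND[max(0, a+b−1)] → w = 0.00
R5 (z=28.6): ¬ample=1−0.89=0.11, ¬low=1−0.42=0.58; AND[max(0, a+b−1)] → w = 0.00
Weighted average = (0.00·50.0 + 0.00·19.0 + 0.23·8.0 + 0.00·38.0 + 0.00·28.6) / (0.00 + 0.00 + 0.23 + 0.00 + 0.00)
  = 1.8400 / 0.2300 = 8.00

8.00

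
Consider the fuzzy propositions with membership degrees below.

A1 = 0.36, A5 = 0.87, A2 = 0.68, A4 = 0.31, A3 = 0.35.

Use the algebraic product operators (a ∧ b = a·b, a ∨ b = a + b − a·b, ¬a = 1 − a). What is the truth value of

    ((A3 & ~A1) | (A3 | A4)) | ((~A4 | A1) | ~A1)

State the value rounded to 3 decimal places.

0.975

~A1 = 1 − 0.3600 = 0.6400
A3 & ~A1 = a·b on (0.3500, 0.6400) = 0.2240
A3 | A4 = a + b − a·b on (0.3500, 0.3100) = 0.5515
(A3 & ~A1) | (A3 | A4) = a + b − a·b on (0.2240, 0.5515) = 0.6520
~A4 = 1 − 0.3100 = 0.6900
~A4 | A1 = a + b − a·b on (0.6900, 0.3600) = 0.8016
~A1 = 1 − 0.3600 = 0.6400
(~A4 | A1) | ~A1 = a + b − a·b on (0.8016, 0.6400) = 0.9286
((A3 & ~A1) | (A3 | A4)) | ((~A4 | A1) | ~A1) = a + b − a·b on (0.6520, 0.9286) = 0.9751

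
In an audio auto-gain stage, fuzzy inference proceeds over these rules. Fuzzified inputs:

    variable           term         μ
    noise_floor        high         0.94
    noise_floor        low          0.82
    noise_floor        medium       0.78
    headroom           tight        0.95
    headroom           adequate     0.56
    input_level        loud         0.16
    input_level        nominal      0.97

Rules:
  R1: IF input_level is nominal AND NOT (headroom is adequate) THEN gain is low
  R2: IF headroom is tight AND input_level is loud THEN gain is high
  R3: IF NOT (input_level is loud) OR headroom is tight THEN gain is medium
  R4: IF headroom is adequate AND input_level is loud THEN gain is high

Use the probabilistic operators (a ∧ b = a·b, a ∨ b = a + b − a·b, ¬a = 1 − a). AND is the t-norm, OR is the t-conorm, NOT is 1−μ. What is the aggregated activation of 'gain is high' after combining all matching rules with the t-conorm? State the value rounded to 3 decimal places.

R1: nominal=0.97, ¬adequate=1−0.56=0.44; AND[a·b] → w = 0.4268
R2: tight=0.95, loud=0.16; AND[a·b] → w = 0.1520
R3: ¬loud=1−0.16=0.84, tight=0.95; OR[a + b − a·b] → w = 0.9920
R4: adequate=0.56, loud=0.16; AND[a·b] → w = 0.0896
Rules with consequent 'high': {R2, R4} → strengths 0.1520, 0.0896
Aggregate via t-conorm [a + b − a·b]: 0.2280

0.228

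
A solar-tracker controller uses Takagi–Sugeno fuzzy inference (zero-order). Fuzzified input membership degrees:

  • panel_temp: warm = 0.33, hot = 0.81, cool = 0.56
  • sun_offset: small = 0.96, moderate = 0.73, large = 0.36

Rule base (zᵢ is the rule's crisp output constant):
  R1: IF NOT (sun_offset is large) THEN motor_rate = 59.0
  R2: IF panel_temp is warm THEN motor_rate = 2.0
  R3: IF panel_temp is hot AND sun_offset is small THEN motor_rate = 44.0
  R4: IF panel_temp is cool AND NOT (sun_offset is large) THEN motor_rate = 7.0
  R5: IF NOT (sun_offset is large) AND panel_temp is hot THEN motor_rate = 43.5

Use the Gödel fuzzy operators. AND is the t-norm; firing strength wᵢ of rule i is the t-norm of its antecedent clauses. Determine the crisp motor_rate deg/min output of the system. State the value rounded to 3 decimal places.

R1 (z=59.0): ¬large=1−0.36=0.64 → w = 0.64
R2 (z=2.0): warm=0.33 → w = 0.33
R3 (z=44.0): hot=0.81, small=0.96; AND[min(a, b)] → w = 0.81
R4 (z=7.0): cool=0.56, ¬large=1−0.36=0.64; AND[min(a, b)] → w = 0.56
R5 (z=43.5): ¬large=1−0.36=0.64, hot=0.81; AND[min(a, b)] → w = 0.64
Weighted average = (0.64·59.0 + 0.33·2.0 + 0.81·44.0 + 0.56·7.0 + 0.64·43.5) / (0.64 + 0.33 + 0.81 + 0.56 + 0.64)
  = 105.8200 / 2.9800 = 35.510

35.510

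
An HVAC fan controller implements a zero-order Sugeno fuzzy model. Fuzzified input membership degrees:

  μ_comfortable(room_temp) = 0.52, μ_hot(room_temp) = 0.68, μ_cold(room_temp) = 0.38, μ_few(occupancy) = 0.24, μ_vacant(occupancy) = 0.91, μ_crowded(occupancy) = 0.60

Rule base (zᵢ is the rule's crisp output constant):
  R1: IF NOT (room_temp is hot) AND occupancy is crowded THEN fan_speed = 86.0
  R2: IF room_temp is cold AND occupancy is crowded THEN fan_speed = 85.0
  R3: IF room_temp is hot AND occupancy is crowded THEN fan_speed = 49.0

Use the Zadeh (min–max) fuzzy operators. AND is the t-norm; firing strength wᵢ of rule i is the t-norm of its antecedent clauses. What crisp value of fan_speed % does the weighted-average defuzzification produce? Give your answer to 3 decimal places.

R1 (z=86.0): ¬hot=1−0.68=0.32, crowded=0.60; AND[min(a, b)] → w = 0.32
R2 (z=85.0): cold=0.38, crowded=0.60; AND[min(a, b)] → w = 0.38
R3 (z=49.0): hot=0.68, crowded=0.60; AND[min(a, b)] → w = 0.60
Weighted average = (0.32·86.0 + 0.38·85.0 + 0.60·49.0) / (0.32 + 0.38 + 0.60)
  = 89.2200 / 1.3000 = 68.631

68.631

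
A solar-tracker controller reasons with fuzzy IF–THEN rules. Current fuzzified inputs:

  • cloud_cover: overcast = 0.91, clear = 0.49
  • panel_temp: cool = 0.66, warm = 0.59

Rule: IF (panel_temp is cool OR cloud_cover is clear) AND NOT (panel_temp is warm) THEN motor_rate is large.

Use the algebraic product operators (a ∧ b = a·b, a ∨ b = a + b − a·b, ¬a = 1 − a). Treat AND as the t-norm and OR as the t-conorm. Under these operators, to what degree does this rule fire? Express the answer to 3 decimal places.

firing strength: (cool=0.66 OR clear=0.49) = 0.8266; AND[a·b] with ¬warm=1−0.59=0.41 → w = 0.3389

0.339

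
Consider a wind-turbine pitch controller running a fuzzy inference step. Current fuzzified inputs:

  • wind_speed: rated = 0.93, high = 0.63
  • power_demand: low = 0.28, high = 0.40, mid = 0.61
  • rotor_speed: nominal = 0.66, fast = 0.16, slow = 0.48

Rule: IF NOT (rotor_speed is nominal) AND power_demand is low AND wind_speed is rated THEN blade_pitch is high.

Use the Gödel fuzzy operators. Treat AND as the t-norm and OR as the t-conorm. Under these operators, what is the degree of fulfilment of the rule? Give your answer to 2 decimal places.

0.28

firing strength: ¬nominal=1−0.66=0.34, low=0.28, rated=0.93; AND[min(a, b)] → w = 0.28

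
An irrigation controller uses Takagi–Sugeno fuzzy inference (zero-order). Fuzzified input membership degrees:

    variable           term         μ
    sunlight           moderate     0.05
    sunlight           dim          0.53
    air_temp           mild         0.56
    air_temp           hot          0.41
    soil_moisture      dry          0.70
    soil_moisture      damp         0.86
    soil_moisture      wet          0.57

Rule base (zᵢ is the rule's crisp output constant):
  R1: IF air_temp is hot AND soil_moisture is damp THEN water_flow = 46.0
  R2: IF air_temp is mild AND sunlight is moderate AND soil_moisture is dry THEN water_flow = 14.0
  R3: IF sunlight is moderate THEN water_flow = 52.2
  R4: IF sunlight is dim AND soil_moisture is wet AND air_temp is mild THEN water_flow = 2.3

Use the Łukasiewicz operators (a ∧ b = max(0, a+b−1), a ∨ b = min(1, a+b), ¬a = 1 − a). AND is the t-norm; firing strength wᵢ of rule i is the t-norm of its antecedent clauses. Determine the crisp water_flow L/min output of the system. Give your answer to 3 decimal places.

R1 (z=46.0): hot=0.41, damp=0.86; AND[max(0, a+b−1)] → w = 0.27
R2 (z=14.0): mild=0.56, moderate=0.05, dry=0.70; AND[max(0, a+b−1)] → w = 0.00
R3 (z=52.2): moderate=0.05 → w = 0.05
R4 (z=2.3): dim=0.53, wet=0.57, mild=0.56; AND[max(0, a+b−1)] → w = 0.00
Weighted average = (0.27·46.0 + 0.00·14.0 + 0.05·52.2 + 0.00·2.3) / (0.27 + 0.00 + 0.05 + 0.00)
  = 15.0300 / 0.3200 = 46.969

46.969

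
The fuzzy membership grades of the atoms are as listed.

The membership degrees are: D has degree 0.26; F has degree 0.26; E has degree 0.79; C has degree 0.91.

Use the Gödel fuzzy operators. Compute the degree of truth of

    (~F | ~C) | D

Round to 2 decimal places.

0.74

~F = 1 − 0.26 = 0.74
~C = 1 − 0.91 = 0.09
~F | ~C = max(a, b) on (0.74, 0.09) = 0.74
(~F | ~C) | D = max(a, b) on (0.74, 0.26) = 0.74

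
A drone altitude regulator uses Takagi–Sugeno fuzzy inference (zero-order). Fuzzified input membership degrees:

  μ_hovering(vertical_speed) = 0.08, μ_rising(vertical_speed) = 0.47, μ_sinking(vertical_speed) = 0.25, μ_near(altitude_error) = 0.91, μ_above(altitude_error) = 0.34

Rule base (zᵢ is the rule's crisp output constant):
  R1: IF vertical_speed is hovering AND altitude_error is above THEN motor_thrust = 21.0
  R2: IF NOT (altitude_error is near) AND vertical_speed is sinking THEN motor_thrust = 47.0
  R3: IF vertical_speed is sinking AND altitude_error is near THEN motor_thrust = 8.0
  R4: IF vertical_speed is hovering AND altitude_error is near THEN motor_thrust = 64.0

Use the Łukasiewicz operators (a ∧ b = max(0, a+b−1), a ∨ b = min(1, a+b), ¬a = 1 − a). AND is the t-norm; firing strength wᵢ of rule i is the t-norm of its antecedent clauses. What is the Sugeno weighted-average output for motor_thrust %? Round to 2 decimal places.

R1 (z=21.0): hovering=0.08, above=0.34; AND[max(0, a+b−1)] → w = 0.00
R2 (z=47.0): ¬near=1−0.91=0.09, sinking=0.25; AND[max(0, a+b−1)] → w = 0.00
R3 (z=8.0): sinking=0.25, near=0.91; AND[max(0, a+b−1)] → w = 0.16
R4 (z=64.0): hovering=0.08, near=0.91; AND[max(0, a+b−1)] → w = 0.00
Weighted average = (0.00·21.0 + 0.00·47.0 + 0.16·8.0 + 0.00·64.0) / (0.00 + 0.00 + 0.16 + 0.00)
  = 1.2800 / 0.1600 = 8.00

8.00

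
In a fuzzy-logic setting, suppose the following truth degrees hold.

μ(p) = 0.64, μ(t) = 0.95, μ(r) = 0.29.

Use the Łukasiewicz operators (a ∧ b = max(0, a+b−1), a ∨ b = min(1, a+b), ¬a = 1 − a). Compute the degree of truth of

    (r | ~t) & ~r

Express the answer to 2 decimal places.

0.05

~t = 1 − 0.95 = 0.05
r | ~t = min(1, a+b) on (0.29, 0.05) = 0.34
~r = 1 − 0.29 = 0.71
(r | ~t) & ~r = max(0, a+b−1) on (0.34, 0.71) = 0.05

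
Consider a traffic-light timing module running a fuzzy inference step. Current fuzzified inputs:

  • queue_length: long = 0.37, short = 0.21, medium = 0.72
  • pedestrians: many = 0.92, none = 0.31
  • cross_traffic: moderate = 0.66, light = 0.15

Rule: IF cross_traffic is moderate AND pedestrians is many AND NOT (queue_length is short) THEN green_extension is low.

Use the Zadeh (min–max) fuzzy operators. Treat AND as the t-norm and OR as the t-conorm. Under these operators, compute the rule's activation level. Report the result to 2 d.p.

firing strength: moderate=0.66, many=0.92, ¬short=1−0.21=0.79; AND[min(a, b)] → w = 0.66

0.66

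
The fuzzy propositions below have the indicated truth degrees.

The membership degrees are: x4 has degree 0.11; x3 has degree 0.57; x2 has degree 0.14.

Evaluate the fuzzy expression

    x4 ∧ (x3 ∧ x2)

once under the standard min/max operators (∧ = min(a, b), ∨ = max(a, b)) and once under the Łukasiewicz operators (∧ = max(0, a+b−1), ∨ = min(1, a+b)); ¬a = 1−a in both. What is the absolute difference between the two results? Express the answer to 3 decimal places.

0.110

Under standard min/max:
  x3 ∧ x2 = min(a, b) on (0.57, 0.14) = 0.14
  x4 ∧ (x3 ∧ x2) = min(a, b) on (0.11, 0.14) = 0.11
  → value = 0.1100
Under Łukasiewicz:
  x3 ∧ x2 = max(0, a+b−1) on (0.57, 0.14) = 0.00
  x4 ∧ (x3 ∧ x2) = max(0, a+b−1) on (0.11, 0.00) = 0.00
  → value = 0.0000
|0.1100 − 0.0000| = 0.110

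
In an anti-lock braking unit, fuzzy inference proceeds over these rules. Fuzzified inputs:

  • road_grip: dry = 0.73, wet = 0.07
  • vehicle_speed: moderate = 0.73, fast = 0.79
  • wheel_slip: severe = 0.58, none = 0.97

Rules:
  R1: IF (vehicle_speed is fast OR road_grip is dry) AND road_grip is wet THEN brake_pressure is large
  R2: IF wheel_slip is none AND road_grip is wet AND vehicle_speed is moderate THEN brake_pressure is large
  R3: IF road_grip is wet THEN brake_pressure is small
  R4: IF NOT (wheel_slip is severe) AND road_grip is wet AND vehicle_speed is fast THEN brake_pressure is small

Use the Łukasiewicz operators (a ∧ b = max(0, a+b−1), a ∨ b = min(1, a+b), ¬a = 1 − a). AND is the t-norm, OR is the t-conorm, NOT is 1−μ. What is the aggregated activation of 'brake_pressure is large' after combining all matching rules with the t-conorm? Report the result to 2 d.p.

R1: (fast=0.79 OR dry=0.73) = 1.00; AND[max(0, a+b−1)] with wet=0.07 → w = 0.07
R2: none=0.97, wet=0.07, moderate=0.73; AND[max(0, a+b−1)] → w = 0.00
R3: wet=0.07 → w = 0.07
R4: ¬severe=1−0.58=0.42, wet=0.07, fast=0.79; AND[max(0, a+b−1)] → w = 0.00
Rules with consequent 'large': {R1, R2} → strengths 0.07, 0.00
Aggregate via t-conorm [min(1, a+b)]: 0.07

0.07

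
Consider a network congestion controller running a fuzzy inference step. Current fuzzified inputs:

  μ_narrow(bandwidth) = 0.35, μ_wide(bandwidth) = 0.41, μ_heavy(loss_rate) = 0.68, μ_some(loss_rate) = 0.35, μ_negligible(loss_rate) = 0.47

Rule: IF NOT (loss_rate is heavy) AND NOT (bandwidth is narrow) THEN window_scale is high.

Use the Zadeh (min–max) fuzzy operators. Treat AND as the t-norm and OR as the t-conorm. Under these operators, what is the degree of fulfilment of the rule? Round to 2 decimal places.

firing strength: ¬heavy=1−0.68=0.32, ¬narrow=1−0.35=0.65; AND[min(a, b)] → w = 0.32

0.32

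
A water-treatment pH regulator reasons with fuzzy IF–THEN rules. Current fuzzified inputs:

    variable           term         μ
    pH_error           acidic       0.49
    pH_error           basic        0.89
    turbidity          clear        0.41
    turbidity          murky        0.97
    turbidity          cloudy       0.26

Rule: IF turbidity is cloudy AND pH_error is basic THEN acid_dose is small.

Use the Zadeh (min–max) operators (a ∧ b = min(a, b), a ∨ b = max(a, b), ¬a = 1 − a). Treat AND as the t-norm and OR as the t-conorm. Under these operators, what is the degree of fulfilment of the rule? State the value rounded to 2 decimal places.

0.26

firing strength: cloudy=0.26, basic=0.89; AND[min(a, b)] → w = 0.26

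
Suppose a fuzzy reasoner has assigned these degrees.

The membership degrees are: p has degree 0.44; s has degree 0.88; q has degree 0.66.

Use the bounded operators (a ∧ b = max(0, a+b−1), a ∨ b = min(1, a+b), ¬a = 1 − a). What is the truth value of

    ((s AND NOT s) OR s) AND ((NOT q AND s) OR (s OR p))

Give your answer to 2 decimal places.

NOT s = 1 − 0.88 = 0.12
s AND NOT s = max(0, a+b−1) on (0.88, 0.12) = 0.00
(s AND NOT s) OR s = min(1, a+b) on (0.00, 0.88) = 0.88
NOT q = 1 − 0.66 = 0.34
NOT q AND s = max(0, a+b−1) on (0.34, 0.88) = 0.22
s OR p = min(1, a+b) on (0.88, 0.44) = 1.00
(NOT q AND s) OR (s OR p) = min(1, a+b) on (0.22, 1.00) = 1.00
((s AND NOT s) OR s) AND ((NOT q AND s) OR (s OR p)) = max(0, a+b−1) on (0.88, 1.00) = 0.88

0.88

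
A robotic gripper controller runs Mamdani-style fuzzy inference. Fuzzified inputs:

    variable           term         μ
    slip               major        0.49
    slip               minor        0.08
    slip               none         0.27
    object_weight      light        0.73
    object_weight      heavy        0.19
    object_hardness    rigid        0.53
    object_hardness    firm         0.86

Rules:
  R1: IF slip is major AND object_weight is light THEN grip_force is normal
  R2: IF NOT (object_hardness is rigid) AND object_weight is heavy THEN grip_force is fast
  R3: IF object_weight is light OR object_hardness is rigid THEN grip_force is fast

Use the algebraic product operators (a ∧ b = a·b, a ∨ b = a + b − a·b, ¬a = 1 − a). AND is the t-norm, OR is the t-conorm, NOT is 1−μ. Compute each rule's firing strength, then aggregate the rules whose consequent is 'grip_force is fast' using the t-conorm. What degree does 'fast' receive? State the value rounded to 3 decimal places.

0.884

R1: major=0.49, light=0.73; AND[a·b] → w = 0.3577
R2: ¬rigid=1−0.53=0.47, heavy=0.19; AND[a·b] → w = 0.0893
R3: light=0.73, rigid=0.53; OR[a + b − a·b] → w = 0.8731
Rules with consequent 'fast': {R2, R3} → strengths 0.0893, 0.8731
Aggregate via t-conorm [a + b − a·b]: 0.8844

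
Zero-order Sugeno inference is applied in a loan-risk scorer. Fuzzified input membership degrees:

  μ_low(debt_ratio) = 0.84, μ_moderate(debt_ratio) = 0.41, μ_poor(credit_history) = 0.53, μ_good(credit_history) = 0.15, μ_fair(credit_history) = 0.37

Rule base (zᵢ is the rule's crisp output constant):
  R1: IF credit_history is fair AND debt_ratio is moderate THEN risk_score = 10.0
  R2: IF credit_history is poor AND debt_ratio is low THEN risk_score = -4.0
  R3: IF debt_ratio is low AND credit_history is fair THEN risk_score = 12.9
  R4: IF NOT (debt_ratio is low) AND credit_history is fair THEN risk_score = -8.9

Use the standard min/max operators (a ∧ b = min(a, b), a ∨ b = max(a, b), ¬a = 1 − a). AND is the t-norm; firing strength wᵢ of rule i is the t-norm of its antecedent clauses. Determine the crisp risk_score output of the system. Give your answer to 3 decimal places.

3.447

R1 (z=10.0): fair=0.37, moderate=0.41; AND[min(a, b)] → w = 0.37
R2 (z=-4.0): poor=0.53, low=0.84; AND[min(a, b)] → w = 0.53
R3 (z=12.9): low=0.84, fair=0.37; AND[min(a, b)] → w = 0.37
R4 (z=-8.9): ¬low=1−0.84=0.16, fair=0.37; AND[min(a, b)] → w = 0.16
Weighted average = (0.37·10.0 + 0.53·-4.0 + 0.37·12.9 + 0.16·-8.9) / (0.37 + 0.53 + 0.37 + 0.16)
  = 4.9290 / 1.4300 = 3.447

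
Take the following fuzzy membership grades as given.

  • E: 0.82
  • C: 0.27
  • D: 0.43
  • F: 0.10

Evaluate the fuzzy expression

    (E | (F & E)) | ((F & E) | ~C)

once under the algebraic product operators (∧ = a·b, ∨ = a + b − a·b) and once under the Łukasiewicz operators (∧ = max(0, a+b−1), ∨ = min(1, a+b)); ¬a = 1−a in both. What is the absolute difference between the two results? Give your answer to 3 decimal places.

0.041

Under algebraic product:
  F & E = a·b on (0.1000, 0.8200) = 0.0820
  E | (F & E) = a + b − a·b on (0.8200, 0.0820) = 0.8348
  F & E = a·b on (0.1000, 0.8200) = 0.0820
  ~C = 1 − 0.2700 = 0.7300
  (F & E) | ~C = a + b − a·b on (0.0820, 0.7300) = 0.7521
  (E | (F & E)) | ((F & E) | ~C) = a + b − a·b on (0.8348, 0.7521) = 0.9590
  → value = 0.9590
Under Łukasiewicz:
  F & E = max(0, a+b−1) on (0.10, 0.82) = 0.00
  E | (F & E) = min(1, a+b) on (0.82, 0.00) = 0.82
  F & E = max(0, a+b−1) on (0.10, 0.82) = 0.00
  ~C = 1 − 0.27 = 0.73
  (F & E) | ~C = min(1, a+b) on (0.00, 0.73) = 0.73
  (E | (F & E)) | ((F & E) | ~C) = min(1, a+b) on (0.82, 0.73) = 1.00
  → value = 1.0000
|0.9590 − 1.0000| = 0.041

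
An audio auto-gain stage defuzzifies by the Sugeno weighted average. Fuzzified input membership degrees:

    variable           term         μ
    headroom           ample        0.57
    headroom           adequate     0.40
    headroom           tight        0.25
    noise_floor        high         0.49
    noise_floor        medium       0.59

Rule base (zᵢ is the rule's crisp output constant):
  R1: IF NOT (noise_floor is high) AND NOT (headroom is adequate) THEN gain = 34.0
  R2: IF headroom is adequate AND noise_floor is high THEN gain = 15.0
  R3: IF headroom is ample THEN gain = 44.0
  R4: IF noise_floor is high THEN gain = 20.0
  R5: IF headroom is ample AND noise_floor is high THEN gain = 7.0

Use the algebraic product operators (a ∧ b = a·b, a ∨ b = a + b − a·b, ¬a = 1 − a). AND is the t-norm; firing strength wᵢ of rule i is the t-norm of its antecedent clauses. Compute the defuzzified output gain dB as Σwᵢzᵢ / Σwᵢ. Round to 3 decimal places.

27.252

R1 (z=34.0): ¬high=1−0.49=0.51, ¬adequate=1−0.40=0.60; AND[a·b] → w = 0.3060
R2 (z=15.0): adequate=0.40, high=0.49; AND[a·b] → w = 0.1960
R3 (z=44.0): ample=0.57 → w = 0.5700
R4 (z=20.0): high=0.49 → w = 0.4900
R5 (z=7.0): ample=0.57, high=0.49; AND[a·b] → w = 0.2793
Weighted average = (0.3060·34.0 + 0.1960·15.0 + 0.5700·44.0 + 0.4900·20.0 + 0.2793·7.0) / (0.3060 + 0.1960 + 0.5700 + 0.4900 + 0.2793)
  = 50.1791 / 1.8413 = 27.252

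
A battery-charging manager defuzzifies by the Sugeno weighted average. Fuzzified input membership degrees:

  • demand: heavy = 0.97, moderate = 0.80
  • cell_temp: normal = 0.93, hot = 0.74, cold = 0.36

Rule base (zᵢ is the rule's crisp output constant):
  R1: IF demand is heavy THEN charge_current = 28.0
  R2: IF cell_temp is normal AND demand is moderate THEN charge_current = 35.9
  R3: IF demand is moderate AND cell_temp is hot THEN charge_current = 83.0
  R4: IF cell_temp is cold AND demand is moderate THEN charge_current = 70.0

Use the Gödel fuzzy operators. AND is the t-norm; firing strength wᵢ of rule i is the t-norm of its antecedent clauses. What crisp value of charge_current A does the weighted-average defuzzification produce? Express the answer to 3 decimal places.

49.652

R1 (z=28.0): heavy=0.97 → w = 0.97
R2 (z=35.9): normal=0.93, moderate=0.80; AND[min(a, b)] → w = 0.80
R3 (z=83.0): moderate=0.80, hot=0.74; AND[min(a, b)] → w = 0.74
R4 (z=70.0): cold=0.36, moderate=0.80; AND[min(a, b)] → w = 0.36
Weighted average = (0.97·28.0 + 0.80·35.9 + 0.74·83.0 + 0.36·70.0) / (0.97 + 0.80 + 0.74 + 0.36)
  = 142.5000 / 2.8700 = 49.652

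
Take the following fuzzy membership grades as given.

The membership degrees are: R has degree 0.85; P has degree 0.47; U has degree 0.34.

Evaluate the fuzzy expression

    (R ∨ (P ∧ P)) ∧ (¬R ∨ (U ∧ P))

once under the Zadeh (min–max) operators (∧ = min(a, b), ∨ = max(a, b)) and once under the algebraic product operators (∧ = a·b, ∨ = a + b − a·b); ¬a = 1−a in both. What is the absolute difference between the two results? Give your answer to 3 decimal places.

Under Zadeh (min–max):
  P ∧ P = min(a, b) on (0.47, 0.47) = 0.47
  R ∨ (P ∧ P) = max(a, b) on (0.85, 0.47) = 0.85
  ¬R = 1 − 0.85 = 0.15
  U ∧ P = min(a, b) on (0.34, 0.47) = 0.34
  ¬R ∨ (U ∧ P) = max(a, b) on (0.15, 0.34) = 0.34
  (R ∨ (P ∧ P)) ∧ (¬R ∨ (U ∧ P)) = min(a, b) on (0.85, 0.34) = 0.34
  → value = 0.3400
Under algebraic product:
  P ∧ P = a·b on (0.4700, 0.4700) = 0.2209
  R ∨ (P ∧ P) = a + b − a·b on (0.8500, 0.2209) = 0.8831
  ¬R = 1 − 0.8500 = 0.1500
  U ∧ P = a·b on (0.3400, 0.4700) = 0.1598
  ¬R ∨ (U ∧ P) = a + b − a·b on (0.1500, 0.1598) = 0.2858
  (R ∨ (P ∧ P)) ∧ (¬R ∨ (U ∧ P)) = a·b on (0.8831, 0.2858) = 0.2524
  → value = 0.2524
|0.3400 − 0.2524| = 0.088

0.088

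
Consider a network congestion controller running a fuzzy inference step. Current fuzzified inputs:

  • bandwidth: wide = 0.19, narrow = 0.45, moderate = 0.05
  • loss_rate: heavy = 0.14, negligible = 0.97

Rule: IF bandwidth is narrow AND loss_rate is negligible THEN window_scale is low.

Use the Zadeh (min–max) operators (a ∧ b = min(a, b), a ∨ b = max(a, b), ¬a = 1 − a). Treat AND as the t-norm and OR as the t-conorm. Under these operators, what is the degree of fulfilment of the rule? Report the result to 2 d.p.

0.45

firing strength: narrow=0.45, negligible=0.97; AND[min(a, b)] → w = 0.45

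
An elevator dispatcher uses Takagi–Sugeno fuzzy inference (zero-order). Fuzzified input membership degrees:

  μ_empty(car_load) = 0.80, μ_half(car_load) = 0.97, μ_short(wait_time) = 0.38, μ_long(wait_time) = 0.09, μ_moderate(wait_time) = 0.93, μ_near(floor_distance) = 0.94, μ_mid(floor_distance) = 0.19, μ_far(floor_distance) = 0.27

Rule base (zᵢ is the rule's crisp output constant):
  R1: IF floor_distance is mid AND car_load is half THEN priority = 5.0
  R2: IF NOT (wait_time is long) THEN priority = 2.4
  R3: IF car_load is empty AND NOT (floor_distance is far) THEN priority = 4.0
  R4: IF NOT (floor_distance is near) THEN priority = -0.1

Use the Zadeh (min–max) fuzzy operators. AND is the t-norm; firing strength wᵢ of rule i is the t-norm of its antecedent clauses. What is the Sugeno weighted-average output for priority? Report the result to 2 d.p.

3.20

R1 (z=5.0): mid=0.19, half=0.97; AND[min(a, b)] → w = 0.19
R2 (z=2.4): ¬long=1−0.09=0.91 → w = 0.91
R3 (z=4.0): empty=0.80, ¬far=1−0.27=0.73; AND[min(a, b)] → w = 0.73
R4 (z=-0.1): ¬near=1−0.94=0.06 → w = 0.06
Weighted average = (0.19·5.0 + 0.91·2.4 + 0.73·4.0 + 0.06·-0.1) / (0.19 + 0.91 + 0.73 + 0.06)
  = 6.0480 / 1.8900 = 3.20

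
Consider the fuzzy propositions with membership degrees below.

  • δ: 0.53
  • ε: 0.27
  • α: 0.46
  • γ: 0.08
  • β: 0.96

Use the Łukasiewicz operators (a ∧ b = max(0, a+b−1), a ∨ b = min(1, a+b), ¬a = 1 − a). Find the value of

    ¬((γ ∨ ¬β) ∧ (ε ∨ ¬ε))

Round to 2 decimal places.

0.88

¬β = 1 − 0.96 = 0.04
γ ∨ ¬β = min(1, a+b) on (0.08, 0.04) = 0.12
¬ε = 1 − 0.27 = 0.73
ε ∨ ¬ε = min(1, a+b) on (0.27, 0.73) = 1.00
(γ ∨ ¬β) ∧ (ε ∨ ¬ε) = max(0, a+b−1) on (0.12, 1.00) = 0.12
¬((γ ∨ ¬β) ∧ (ε ∨ ¬ε)) = 1 − 0.12 = 0.88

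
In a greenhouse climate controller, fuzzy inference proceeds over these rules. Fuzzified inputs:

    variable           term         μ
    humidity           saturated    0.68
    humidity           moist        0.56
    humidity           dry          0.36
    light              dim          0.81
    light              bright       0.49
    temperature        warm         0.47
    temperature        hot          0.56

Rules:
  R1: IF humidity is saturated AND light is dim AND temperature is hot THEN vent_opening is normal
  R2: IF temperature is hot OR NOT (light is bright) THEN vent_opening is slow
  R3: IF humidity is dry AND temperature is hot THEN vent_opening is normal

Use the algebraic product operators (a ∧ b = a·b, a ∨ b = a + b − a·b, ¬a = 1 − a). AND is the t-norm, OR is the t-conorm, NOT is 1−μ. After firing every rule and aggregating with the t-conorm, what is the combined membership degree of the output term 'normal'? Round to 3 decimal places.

0.448

R1: saturated=0.68, dim=0.81, hot=0.56; AND[a·b] → w = 0.3084
R2: hot=0.56, ¬bright=1−0.49=0.51; OR[a + b − a·b] → w = 0.7844
R3: dry=0.36, hot=0.56; AND[a·b] → w = 0.2016
Rules with consequent 'normal': {R1, R3} → strengths 0.3084, 0.2016
Aggregate via t-conorm [a + b − a·b]: 0.4479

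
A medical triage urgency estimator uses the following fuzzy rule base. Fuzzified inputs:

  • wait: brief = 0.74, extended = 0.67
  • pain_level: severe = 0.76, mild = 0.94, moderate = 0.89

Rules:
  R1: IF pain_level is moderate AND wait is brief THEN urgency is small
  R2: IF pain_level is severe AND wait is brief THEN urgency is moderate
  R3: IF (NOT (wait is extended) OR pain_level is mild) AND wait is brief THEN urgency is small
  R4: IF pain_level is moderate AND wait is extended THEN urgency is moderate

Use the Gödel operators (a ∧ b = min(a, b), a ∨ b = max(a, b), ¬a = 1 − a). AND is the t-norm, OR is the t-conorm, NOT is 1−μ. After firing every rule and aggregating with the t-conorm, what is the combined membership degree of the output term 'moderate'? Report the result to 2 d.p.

R1: moderate=0.89, brief=0.74; AND[min(a, b)] → w = 0.74
R2: severe=0.76, brief=0.74; AND[min(a, b)] → w = 0.74
R3: (¬extended=1−0.67=0.33 OR mild=0.94) = 0.94; AND[min(a, b)] with brief=0.74 → w = 0.74
R4: moderate=0.89, extended=0.67; AND[min(a, b)] → w = 0.67
Rules with consequent 'moderate': {R2, R4} → strengths 0.74, 0.67
Aggregate via t-conorm [max(a, b)]: 0.74

0.74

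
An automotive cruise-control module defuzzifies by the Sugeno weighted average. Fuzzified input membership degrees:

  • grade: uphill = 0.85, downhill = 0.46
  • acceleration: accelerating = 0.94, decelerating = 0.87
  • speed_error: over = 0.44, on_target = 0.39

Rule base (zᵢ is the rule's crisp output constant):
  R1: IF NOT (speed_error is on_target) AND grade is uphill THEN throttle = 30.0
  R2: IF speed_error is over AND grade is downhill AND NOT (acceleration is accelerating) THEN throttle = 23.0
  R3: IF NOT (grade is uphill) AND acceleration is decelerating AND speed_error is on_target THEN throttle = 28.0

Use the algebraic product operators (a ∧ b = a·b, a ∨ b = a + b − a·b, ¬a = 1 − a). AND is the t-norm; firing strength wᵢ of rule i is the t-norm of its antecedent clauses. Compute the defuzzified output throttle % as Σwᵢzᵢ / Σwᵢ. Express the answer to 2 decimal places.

29.68

R1 (z=30.0): ¬on_target=1−0.39=0.61, uphill=0.85; AND[a·b] → w = 0.5185
R2 (z=23.0): over=0.44, downhill=0.46, ¬accelerating=1−0.94=0.06; AND[a·b] → w = 0.0121
R3 (z=28.0): ¬uphill=1−0.85=0.15, decelerating=0.87, on_target=0.39; AND[a·b] → w = 0.0509
Weighted average = (0.5185·30.0 + 0.0121·23.0 + 0.0509·28.0) / (0.5185 + 0.0121 + 0.0509)
  = 17.2594 / 0.5815 = 29.68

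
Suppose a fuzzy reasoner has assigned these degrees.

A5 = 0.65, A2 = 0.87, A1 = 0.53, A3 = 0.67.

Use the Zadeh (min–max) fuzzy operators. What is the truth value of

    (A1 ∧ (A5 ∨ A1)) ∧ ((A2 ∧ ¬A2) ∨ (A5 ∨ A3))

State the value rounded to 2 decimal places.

0.53

A5 ∨ A1 = max(a, b) on (0.65, 0.53) = 0.65
A1 ∧ (A5 ∨ A1) = min(a, b) on (0.53, 0.65) = 0.53
¬A2 = 1 − 0.87 = 0.13
A2 ∧ ¬A2 = min(a, b) on (0.87, 0.13) = 0.13
A5 ∨ A3 = max(a, b) on (0.65, 0.67) = 0.67
(A2 ∧ ¬A2) ∨ (A5 ∨ A3) = max(a, b) on (0.13, 0.67) = 0.67
(A1 ∧ (A5 ∨ A1)) ∧ ((A2 ∧ ¬A2) ∨ (A5 ∨ A3)) = min(a, b) on (0.53, 0.67) = 0.53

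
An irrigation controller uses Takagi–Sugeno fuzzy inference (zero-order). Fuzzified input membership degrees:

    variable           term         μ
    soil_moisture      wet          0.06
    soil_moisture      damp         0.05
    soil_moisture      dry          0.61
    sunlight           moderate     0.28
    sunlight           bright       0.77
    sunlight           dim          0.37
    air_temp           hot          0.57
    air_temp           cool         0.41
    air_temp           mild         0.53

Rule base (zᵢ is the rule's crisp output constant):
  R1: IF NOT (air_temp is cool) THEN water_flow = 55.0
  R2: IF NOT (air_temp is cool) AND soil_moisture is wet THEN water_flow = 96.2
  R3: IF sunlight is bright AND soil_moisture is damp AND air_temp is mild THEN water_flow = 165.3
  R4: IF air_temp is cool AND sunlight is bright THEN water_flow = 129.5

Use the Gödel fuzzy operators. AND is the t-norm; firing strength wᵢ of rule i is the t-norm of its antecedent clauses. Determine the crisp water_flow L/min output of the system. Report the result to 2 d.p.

89.71

R1 (z=55.0): ¬cool=1−0.41=0.59 → w = 0.59
R2 (z=96.2): ¬cool=1−0.41=0.59, wet=0.06; AND[min(a, b)] → w = 0.06
R3 (z=165.3): bright=0.77, damp=0.05, mild=0.53; AND[min(a, b)] → w = 0.05
R4 (z=129.5): cool=0.41, bright=0.77; AND[min(a, b)] → w = 0.41
Weighted average = (0.59·55.0 + 0.06·96.2 + 0.05·165.3 + 0.41·129.5) / (0.59 + 0.06 + 0.05 + 0.41)
  = 99.5820 / 1.1100 = 89.71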